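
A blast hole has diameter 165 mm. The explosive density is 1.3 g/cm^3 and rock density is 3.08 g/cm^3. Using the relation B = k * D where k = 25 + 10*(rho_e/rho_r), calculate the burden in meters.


First, compute k:
rho_e / rho_r = 1.3 / 3.08 = 0.4220779221
k = 25 + 10 * 0.4220779221 = 29.22077922
Then, compute burden:
B = k * D / 1000 = 29.22077922 * 165 / 1000
= 4821.428571 / 1000
= 4.8214 m

4.8214 m


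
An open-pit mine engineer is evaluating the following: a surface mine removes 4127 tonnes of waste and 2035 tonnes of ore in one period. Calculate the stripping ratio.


2.028

Stripping ratio = waste tonnage / ore tonnage
= 4127 / 2035
= 2.028


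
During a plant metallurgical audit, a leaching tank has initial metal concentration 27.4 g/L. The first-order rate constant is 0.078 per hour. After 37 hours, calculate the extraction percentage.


Compute the exponent:
-k * t = -0.078 * 37 = -2.886
Remaining concentration:
C = 27.4 * exp(-2.886)
= 27.4 * 0.05579896267
= 1.528891577 g/L
Extracted = 27.4 - 1.528891577 = 25.87110842 g/L
Extraction % = 25.87110842 / 27.4 * 100
= 94.4201%

94.4201%


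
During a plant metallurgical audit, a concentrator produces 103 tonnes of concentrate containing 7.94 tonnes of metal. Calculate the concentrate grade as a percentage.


Grade = (metal in concentrate / concentrate mass) * 100
= (7.94 / 103) * 100
= 0.07708737864 * 100
= 7.7087%

7.7087%


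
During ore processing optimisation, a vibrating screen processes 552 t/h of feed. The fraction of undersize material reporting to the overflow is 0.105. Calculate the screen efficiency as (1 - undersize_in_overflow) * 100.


Screen efficiency = (1 - fraction of undersize in overflow) * 100
= (1 - 0.105) * 100
= 0.895 * 100
= 89.5%

89.5%


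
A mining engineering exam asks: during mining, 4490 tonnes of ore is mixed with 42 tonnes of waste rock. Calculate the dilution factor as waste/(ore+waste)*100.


Total material = ore + waste
= 4490 + 42 = 4532 tonnes
Dilution = waste / total * 100
= 42 / 4532 * 100
= 0.009267431598 * 100
= 0.9267%

0.9267%


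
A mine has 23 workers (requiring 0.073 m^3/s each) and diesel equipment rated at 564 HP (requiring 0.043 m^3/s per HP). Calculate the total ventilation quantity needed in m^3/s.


25.931 m^3/s

Airflow for workers:
Q_people = 23 * 0.073 = 1.679 m^3/s
Airflow for diesel equipment:
Q_diesel = 564 * 0.043 = 24.252 m^3/s
Total ventilation:
Q_total = 1.679 + 24.252
= 25.931 m^3/s


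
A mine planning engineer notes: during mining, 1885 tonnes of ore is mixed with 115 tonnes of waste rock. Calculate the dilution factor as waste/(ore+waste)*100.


Total material = ore + waste
= 1885 + 115 = 2000 tonnes
Dilution = waste / total * 100
= 115 / 2000 * 100
= 0.0575 * 100
= 5.75%

5.75%


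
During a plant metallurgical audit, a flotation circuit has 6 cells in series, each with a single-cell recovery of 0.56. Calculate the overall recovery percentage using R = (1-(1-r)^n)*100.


Complement of single-cell recovery:
1 - r = 1 - 0.56 = 0.44
Raise to power n:
(1 - r)^6 = 0.44^6 = 0.007256313856
Overall recovery:
R = (1 - 0.007256313856) * 100
= 99.2744%

99.2744%


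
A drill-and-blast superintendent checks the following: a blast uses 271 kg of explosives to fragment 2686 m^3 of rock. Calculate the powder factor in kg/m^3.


Powder factor = explosive mass / rock volume
= 271 / 2686
= 0.1009 kg/m^3

0.1009 kg/m^3


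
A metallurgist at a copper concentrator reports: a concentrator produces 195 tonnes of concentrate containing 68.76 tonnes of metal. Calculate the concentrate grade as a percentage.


Grade = (metal in concentrate / concentrate mass) * 100
= (68.76 / 195) * 100
= 0.3526153846 * 100
= 35.2615%

35.2615%


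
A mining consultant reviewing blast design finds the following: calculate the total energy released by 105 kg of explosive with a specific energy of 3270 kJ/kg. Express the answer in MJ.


Energy = mass * specific_energy / 1000
= 105 * 3270 / 1000
= 343350 / 1000
= 343.35 MJ

343.35 MJ


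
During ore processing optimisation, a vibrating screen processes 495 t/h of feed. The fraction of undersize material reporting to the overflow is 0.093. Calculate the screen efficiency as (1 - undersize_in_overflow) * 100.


90.7%

Screen efficiency = (1 - fraction of undersize in overflow) * 100
= (1 - 0.093) * 100
= 0.907 * 100
= 90.7%


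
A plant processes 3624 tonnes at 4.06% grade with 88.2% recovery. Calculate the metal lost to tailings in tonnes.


17.3619 tonnes

Total metal in feed:
= 3624 * 4.06 / 100 = 147.1344 tonnes
Metal recovered:
= 147.1344 * 88.2 / 100 = 129.7725408 tonnes
Metal lost to tailings:
= 147.1344 - 129.7725408
= 17.3619 tonnes


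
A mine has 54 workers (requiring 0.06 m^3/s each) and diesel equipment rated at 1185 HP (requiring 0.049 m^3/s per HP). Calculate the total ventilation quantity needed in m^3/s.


61.305 m^3/s

Airflow for workers:
Q_people = 54 * 0.06 = 3.24 m^3/s
Airflow for diesel equipment:
Q_diesel = 1185 * 0.049 = 58.065 m^3/s
Total ventilation:
Q_total = 3.24 + 58.065
= 61.305 m^3/s


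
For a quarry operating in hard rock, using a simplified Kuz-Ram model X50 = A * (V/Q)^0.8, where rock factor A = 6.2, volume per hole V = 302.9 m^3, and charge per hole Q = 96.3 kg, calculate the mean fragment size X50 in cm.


15.5071 cm

Compute V/Q:
V/Q = 302.9 / 96.3 = 3.145379024
Raise to the power 0.8:
(V/Q)^0.8 = 3.145379024^0.8 = 2.50114223
Multiply by A:
X50 = 6.2 * 2.50114223
= 15.5071 cm


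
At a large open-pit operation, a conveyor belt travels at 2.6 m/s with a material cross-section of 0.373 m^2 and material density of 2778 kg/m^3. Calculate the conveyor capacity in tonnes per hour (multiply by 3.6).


9698.7758 t/h

Volumetric flow = speed * area
= 2.6 * 0.373 = 0.9698 m^3/s
Mass flow = volumetric * density
= 0.9698 * 2778 = 2694.1044 kg/s
Convert to t/h: multiply by 3.6
Capacity = 2694.1044 * 3.6
= 9698.7758 t/h


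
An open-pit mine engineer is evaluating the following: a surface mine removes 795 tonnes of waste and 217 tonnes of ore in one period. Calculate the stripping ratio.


Stripping ratio = waste tonnage / ore tonnage
= 795 / 217
= 3.6636

3.6636


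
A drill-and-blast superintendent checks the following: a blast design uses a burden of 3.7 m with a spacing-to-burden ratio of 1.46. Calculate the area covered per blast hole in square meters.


19.9874 m^2

First, find the spacing:
Spacing = burden * ratio = 3.7 * 1.46
= 5.402 m
Then, calculate the area:
Area = burden * spacing = 3.7 * 5.402
= 19.9874 m^2


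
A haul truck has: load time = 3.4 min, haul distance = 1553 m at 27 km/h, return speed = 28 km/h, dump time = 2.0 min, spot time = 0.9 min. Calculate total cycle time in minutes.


13.079 min

Convert haul speed to m/min: 27 * 1000/60 = 450 m/min
Haul time = 1553 / 450 = 3.451111111 min
Convert return speed to m/min: 28 * 1000/60 = 466.6666667 m/min
Return time = 1553 / 466.6666667 = 3.327857143 min
Total cycle time:
= 3.4 + 3.451111111 + 2.0 + 3.327857143 + 0.9
= 13.079 min


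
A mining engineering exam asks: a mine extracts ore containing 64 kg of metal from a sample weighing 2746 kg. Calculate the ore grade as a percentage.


2.3307%

Ore grade = (metal mass / ore mass) * 100
= (64 / 2746) * 100
= 0.02330662782 * 100
= 2.3307%


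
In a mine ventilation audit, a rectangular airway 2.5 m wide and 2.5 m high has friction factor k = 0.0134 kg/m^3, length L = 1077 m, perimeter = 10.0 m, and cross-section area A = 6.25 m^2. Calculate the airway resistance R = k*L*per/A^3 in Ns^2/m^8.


Compute the numerator:
k * L * per = 0.0134 * 1077 * 10.0
= 144.318
Compute the denominator:
A^3 = 6.25^3 = 244.140625
Resistance:
R = 144.318 / 244.140625
= 0.5911 Ns^2/m^8

0.5911 Ns^2/m^8


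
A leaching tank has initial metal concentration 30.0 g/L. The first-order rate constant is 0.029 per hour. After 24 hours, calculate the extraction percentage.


Compute the exponent:
-k * t = -0.029 * 24 = -0.696
Remaining concentration:
C = 30.0 * exp(-0.696)
= 30.0 * 0.498575623
= 14.95726869 g/L
Extracted = 30.0 - 14.95726869 = 15.04273131 g/L
Extraction % = 15.04273131 / 30.0 * 100
= 50.1424%

50.1424%


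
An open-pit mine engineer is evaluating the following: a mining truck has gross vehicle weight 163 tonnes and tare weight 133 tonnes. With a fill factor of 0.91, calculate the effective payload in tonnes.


Maximum payload = gross - tare
= 163 - 133 = 30 tonnes
Effective payload = max payload * fill factor
= 30 * 0.91
= 27.3 tonnes

27.3 tonnes


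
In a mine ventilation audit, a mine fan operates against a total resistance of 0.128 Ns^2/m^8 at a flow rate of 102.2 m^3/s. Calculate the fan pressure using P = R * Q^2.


Compute Q^2:
Q^2 = 102.2^2 = 10444.84
Compute pressure:
P = R * Q^2 = 0.128 * 10444.84
= 1336.9395 Pa

1336.9395 Pa


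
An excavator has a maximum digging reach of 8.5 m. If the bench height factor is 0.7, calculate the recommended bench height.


Bench height = reach * factor
= 8.5 * 0.7
= 5.95 m

5.95 m


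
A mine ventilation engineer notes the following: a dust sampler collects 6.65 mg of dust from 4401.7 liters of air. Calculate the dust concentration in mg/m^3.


1.5108 mg/m^3

Convert liters to m^3: 1 m^3 = 1000 L
Concentration = mass / volume * 1000
= 6.65 / 4401.7 * 1000
= 0.001510779926 * 1000
= 1.5108 mg/m^3


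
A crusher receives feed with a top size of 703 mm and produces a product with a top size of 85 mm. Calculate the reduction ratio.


Reduction ratio = feed size / product size
= 703 / 85
= 8.2706

8.2706


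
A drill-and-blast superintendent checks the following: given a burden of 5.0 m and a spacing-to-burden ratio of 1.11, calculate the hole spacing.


Spacing = burden * ratio
= 5.0 * 1.11
= 5.55 m

5.55 m


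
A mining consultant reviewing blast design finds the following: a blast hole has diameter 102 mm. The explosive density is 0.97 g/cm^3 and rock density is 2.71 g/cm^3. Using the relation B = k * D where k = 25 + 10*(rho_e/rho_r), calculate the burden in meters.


First, compute k:
rho_e / rho_r = 0.97 / 2.71 = 0.3579335793
k = 25 + 10 * 0.3579335793 = 28.57933579
Then, compute burden:
B = k * D / 1000 = 28.57933579 * 102 / 1000
= 2915.092251 / 1000
= 2.9151 m

2.9151 m


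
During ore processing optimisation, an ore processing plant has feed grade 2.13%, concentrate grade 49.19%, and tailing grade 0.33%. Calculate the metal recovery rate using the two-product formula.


85.0778%

Using the two-product formula:
R = 100 * c * (f - t) / (f * (c - t))
Numerator = 100 * 49.19 * (2.13 - 0.33)
= 100 * 49.19 * 1.8
= 8854.2
Denominator = 2.13 * (49.19 - 0.33)
= 2.13 * 48.86
= 104.0718
R = 8854.2 / 104.0718
= 85.0778%


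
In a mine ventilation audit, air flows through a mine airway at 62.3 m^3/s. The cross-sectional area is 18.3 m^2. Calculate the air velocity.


Velocity = flow rate / cross-sectional area
= 62.3 / 18.3
= 3.4044 m/s

3.4044 m/s


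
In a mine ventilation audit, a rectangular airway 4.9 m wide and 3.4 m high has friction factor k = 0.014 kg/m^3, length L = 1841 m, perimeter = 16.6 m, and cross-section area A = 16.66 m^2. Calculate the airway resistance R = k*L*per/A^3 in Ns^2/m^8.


Compute the numerator:
k * L * per = 0.014 * 1841 * 16.6
= 427.8484
Compute the denominator:
A^3 = 16.66^3 = 4624.076296
Resistance:
R = 427.8484 / 4624.076296
= 0.0925 Ns^2/m^8

0.0925 Ns^2/m^8


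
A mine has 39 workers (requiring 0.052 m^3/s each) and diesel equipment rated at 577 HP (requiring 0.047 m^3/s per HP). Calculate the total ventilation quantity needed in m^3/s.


29.147 m^3/s

Airflow for workers:
Q_people = 39 * 0.052 = 2.028 m^3/s
Airflow for diesel equipment:
Q_diesel = 577 * 0.047 = 27.119 m^3/s
Total ventilation:
Q_total = 2.028 + 27.119
= 29.147 m^3/s


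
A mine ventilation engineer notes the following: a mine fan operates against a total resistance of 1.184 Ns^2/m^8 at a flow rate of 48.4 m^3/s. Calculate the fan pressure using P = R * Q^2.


Compute Q^2:
Q^2 = 48.4^2 = 2342.56
Compute pressure:
P = R * Q^2 = 1.184 * 2342.56
= 2773.591 Pa

2773.591 Pa


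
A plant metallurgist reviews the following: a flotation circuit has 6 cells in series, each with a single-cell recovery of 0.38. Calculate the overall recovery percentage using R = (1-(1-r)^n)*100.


Complement of single-cell recovery:
1 - r = 1 - 0.38 = 0.62
Raise to power n:
(1 - r)^6 = 0.62^6 = 0.05680023558
Overall recovery:
R = (1 - 0.05680023558) * 100
= 94.32%

94.32%


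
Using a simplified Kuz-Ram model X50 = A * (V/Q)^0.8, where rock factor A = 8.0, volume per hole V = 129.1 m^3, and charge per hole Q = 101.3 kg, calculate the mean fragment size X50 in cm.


9.7128 cm

Compute V/Q:
V/Q = 129.1 / 101.3 = 1.274432379
Raise to the power 0.8:
(V/Q)^0.8 = 1.274432379^0.8 = 1.214097144
Multiply by A:
X50 = 8.0 * 1.214097144
= 9.7128 cm


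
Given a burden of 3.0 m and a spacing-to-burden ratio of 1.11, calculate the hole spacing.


Spacing = burden * ratio
= 3.0 * 1.11
= 3.33 m

3.33 m


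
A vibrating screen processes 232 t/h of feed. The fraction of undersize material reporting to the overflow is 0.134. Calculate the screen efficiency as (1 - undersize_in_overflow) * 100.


Screen efficiency = (1 - fraction of undersize in overflow) * 100
= (1 - 0.134) * 100
= 0.866 * 100
= 86.6%

86.6%


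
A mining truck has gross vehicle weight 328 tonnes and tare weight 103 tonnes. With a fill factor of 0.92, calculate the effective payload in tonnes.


Maximum payload = gross - tare
= 328 - 103 = 225 tonnes
Effective payload = max payload * fill factor
= 225 * 0.92
= 207.0 tonnes

207.0 tonnes


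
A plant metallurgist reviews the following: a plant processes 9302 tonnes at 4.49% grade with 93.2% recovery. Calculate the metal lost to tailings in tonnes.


Total metal in feed:
= 9302 * 4.49 / 100 = 417.6598 tonnes
Metal recovered:
= 417.6598 * 93.2 / 100 = 389.2589336 tonnes
Metal lost to tailings:
= 417.6598 - 389.2589336
= 28.4009 tonnes

28.4009 tonnes


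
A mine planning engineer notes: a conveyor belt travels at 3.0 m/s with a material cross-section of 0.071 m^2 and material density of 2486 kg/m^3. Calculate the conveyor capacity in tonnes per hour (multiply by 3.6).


Volumetric flow = speed * area
= 3.0 * 0.071 = 0.213 m^3/s
Mass flow = volumetric * density
= 0.213 * 2486 = 529.518 kg/s
Convert to t/h: multiply by 3.6
Capacity = 529.518 * 3.6
= 1906.2648 t/h

1906.2648 t/h


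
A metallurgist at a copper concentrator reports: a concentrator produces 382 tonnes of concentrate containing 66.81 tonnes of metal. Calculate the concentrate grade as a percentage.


17.4895%

Grade = (metal in concentrate / concentrate mass) * 100
= (66.81 / 382) * 100
= 0.174895288 * 100
= 17.4895%


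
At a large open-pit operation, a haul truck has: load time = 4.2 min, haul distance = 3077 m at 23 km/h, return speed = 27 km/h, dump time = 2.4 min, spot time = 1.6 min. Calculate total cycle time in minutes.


23.0647 min

Convert haul speed to m/min: 23 * 1000/60 = 383.3333333 m/min
Haul time = 3077 / 383.3333333 = 8.026956522 min
Convert return speed to m/min: 27 * 1000/60 = 450 m/min
Return time = 3077 / 450 = 6.837777778 min
Total cycle time:
= 4.2 + 8.026956522 + 2.4 + 6.837777778 + 1.6
= 23.0647 min


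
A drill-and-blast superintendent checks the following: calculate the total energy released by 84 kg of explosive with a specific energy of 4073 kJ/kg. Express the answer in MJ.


342.132 MJ

Energy = mass * specific_energy / 1000
= 84 * 4073 / 1000
= 342132 / 1000
= 342.132 MJ


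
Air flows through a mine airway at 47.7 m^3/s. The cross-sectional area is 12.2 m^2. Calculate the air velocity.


Velocity = flow rate / cross-sectional area
= 47.7 / 12.2
= 3.9098 m/s

3.9098 m/s


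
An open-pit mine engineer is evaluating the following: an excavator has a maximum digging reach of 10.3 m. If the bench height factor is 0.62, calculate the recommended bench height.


Bench height = reach * factor
= 10.3 * 0.62
= 6.386 m

6.386 m


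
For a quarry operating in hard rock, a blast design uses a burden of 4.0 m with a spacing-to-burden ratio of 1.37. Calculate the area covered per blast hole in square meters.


First, find the spacing:
Spacing = burden * ratio = 4.0 * 1.37
= 5.48 m
Then, calculate the area:
Area = burden * spacing = 4.0 * 5.48
= 21.92 m^2

21.92 m^2


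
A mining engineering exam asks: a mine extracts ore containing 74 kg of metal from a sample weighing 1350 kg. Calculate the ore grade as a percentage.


Ore grade = (metal mass / ore mass) * 100
= (74 / 1350) * 100
= 0.05481481481 * 100
= 5.4815%

5.4815%


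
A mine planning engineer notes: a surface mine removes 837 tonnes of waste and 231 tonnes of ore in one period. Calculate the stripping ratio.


3.6234

Stripping ratio = waste tonnage / ore tonnage
= 837 / 231
= 3.6234


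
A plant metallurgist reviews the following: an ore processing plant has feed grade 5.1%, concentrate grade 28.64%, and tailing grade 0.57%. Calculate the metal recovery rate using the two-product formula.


Using the two-product formula:
R = 100 * c * (f - t) / (f * (c - t))
Numerator = 100 * 28.64 * (5.1 - 0.57)
= 100 * 28.64 * 4.53
= 12973.92
Denominator = 5.1 * (28.64 - 0.57)
= 5.1 * 28.07
= 143.157
R = 12973.92 / 143.157
= 90.6272%

90.6272%


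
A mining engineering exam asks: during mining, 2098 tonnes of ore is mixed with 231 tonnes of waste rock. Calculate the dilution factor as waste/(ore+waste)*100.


9.9184%

Total material = ore + waste
= 2098 + 231 = 2329 tonnes
Dilution = waste / total * 100
= 231 / 2329 * 100
= 0.09918419923 * 100
= 9.9184%


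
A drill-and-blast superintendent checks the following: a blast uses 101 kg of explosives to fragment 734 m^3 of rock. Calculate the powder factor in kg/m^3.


0.1376 kg/m^3

Powder factor = explosive mass / rock volume
= 101 / 734
= 0.1376 kg/m^3


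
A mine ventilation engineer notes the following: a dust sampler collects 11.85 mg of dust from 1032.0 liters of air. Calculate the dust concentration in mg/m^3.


Convert liters to m^3: 1 m^3 = 1000 L
Concentration = mass / volume * 1000
= 11.85 / 1032.0 * 1000
= 0.01148255814 * 1000
= 11.4826 mg/m^3

11.4826 mg/m^3


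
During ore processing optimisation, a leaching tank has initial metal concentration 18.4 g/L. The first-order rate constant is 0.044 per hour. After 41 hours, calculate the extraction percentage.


83.5361%

Compute the exponent:
-k * t = -0.044 * 41 = -1.804
Remaining concentration:
C = 18.4 * exp(-1.804)
= 18.4 * 0.1646390133
= 3.029357845 g/L
Extracted = 18.4 - 3.029357845 = 15.37064216 g/L
Extraction % = 15.37064216 / 18.4 * 100
= 83.5361%


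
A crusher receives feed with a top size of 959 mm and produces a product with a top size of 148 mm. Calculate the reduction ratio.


6.4797

Reduction ratio = feed size / product size
= 959 / 148
= 6.4797


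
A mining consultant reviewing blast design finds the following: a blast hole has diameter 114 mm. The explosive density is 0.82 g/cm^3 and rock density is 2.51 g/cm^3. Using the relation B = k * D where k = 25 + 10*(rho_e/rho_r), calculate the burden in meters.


3.2224 m

First, compute k:
rho_e / rho_r = 0.82 / 2.51 = 0.3266932271
k = 25 + 10 * 0.3266932271 = 28.26693227
Then, compute burden:
B = k * D / 1000 = 28.26693227 * 114 / 1000
= 3222.430279 / 1000
= 3.2224 m


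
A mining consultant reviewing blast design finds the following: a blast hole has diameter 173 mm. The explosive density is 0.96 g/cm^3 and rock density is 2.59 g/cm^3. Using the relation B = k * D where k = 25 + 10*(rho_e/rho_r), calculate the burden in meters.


4.9662 m

First, compute k:
rho_e / rho_r = 0.96 / 2.59 = 0.3706563707
k = 25 + 10 * 0.3706563707 = 28.70656371
Then, compute burden:
B = k * D / 1000 = 28.70656371 * 173 / 1000
= 4966.235521 / 1000
= 4.9662 m


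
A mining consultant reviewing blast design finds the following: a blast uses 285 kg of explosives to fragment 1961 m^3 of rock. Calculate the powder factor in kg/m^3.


0.1453 kg/m^3

Powder factor = explosive mass / rock volume
= 285 / 1961
= 0.1453 kg/m^3


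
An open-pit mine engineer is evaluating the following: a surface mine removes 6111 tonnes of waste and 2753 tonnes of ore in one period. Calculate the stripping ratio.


2.2198

Stripping ratio = waste tonnage / ore tonnage
= 6111 / 2753
= 2.2198


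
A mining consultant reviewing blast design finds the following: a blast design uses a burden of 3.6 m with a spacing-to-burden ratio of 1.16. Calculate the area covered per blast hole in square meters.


First, find the spacing:
Spacing = burden * ratio = 3.6 * 1.16
= 4.176 m
Then, calculate the area:
Area = burden * spacing = 3.6 * 4.176
= 15.0336 m^2

15.0336 m^2


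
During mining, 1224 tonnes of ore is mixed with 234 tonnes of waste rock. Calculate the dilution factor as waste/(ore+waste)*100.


Total material = ore + waste
= 1224 + 234 = 1458 tonnes
Dilution = waste / total * 100
= 234 / 1458 * 100
= 0.1604938272 * 100
= 16.0494%

16.0494%


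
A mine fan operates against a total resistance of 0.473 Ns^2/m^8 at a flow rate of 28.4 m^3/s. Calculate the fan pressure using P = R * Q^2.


381.5029 Pa

Compute Q^2:
Q^2 = 28.4^2 = 806.56
Compute pressure:
P = R * Q^2 = 0.473 * 806.56
= 381.5029 Pa


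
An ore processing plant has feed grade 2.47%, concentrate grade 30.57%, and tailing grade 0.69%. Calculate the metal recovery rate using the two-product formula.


73.7289%

Using the two-product formula:
R = 100 * c * (f - t) / (f * (c - t))
Numerator = 100 * 30.57 * (2.47 - 0.69)
= 100 * 30.57 * 1.78
= 5441.46
Denominator = 2.47 * (30.57 - 0.69)
= 2.47 * 29.88
= 73.8036
R = 5441.46 / 73.8036
= 73.7289%


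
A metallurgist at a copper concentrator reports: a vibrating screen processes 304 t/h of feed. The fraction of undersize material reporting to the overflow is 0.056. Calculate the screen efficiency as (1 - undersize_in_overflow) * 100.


94.4%

Screen efficiency = (1 - fraction of undersize in overflow) * 100
= (1 - 0.056) * 100
= 0.944 * 100
= 94.4%


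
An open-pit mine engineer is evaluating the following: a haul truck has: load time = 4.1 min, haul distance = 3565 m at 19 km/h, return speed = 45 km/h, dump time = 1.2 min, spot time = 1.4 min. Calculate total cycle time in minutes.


Convert haul speed to m/min: 19 * 1000/60 = 316.6666667 m/min
Haul time = 3565 / 316.6666667 = 11.25789474 min
Convert return speed to m/min: 45 * 1000/60 = 750 m/min
Return time = 3565 / 750 = 4.753333333 min
Total cycle time:
= 4.1 + 11.25789474 + 1.2 + 4.753333333 + 1.4
= 22.7112 min

22.7112 min


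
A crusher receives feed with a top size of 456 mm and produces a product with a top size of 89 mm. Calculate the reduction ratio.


Reduction ratio = feed size / product size
= 456 / 89
= 5.1236

5.1236


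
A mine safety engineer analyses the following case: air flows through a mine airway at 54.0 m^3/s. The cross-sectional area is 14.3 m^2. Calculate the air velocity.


3.7762 m/s

Velocity = flow rate / cross-sectional area
= 54.0 / 14.3
= 3.7762 m/s


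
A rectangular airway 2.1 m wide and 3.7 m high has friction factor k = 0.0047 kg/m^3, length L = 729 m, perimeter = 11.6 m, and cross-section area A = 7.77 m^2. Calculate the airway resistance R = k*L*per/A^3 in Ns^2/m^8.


Compute the numerator:
k * L * per = 0.0047 * 729 * 11.6
= 39.74508
Compute the denominator:
A^3 = 7.77^3 = 469.097433
Resistance:
R = 39.74508 / 469.097433
= 0.0847 Ns^2/m^8

0.0847 Ns^2/m^8


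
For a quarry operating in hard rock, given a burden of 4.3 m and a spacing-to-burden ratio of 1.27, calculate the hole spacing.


Spacing = burden * ratio
= 4.3 * 1.27
= 5.461 m

5.461 m


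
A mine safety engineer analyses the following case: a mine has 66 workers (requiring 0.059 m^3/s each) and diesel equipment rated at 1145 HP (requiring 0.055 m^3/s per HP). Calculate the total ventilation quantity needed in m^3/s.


66.869 m^3/s

Airflow for workers:
Q_people = 66 * 0.059 = 3.894 m^3/s
Airflow for diesel equipment:
Q_diesel = 1145 * 0.055 = 62.975 m^3/s
Total ventilation:
Q_total = 3.894 + 62.975
= 66.869 m^3/s


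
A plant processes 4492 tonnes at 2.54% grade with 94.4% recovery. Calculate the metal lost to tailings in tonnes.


6.3894 tonnes

Total metal in feed:
= 4492 * 2.54 / 100 = 114.0968 tonnes
Metal recovered:
= 114.0968 * 94.4 / 100 = 107.7073792 tonnes
Metal lost to tailings:
= 114.0968 - 107.7073792
= 6.3894 tonnes


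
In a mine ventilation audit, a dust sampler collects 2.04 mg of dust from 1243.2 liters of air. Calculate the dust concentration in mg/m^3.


Convert liters to m^3: 1 m^3 = 1000 L
Concentration = mass / volume * 1000
= 2.04 / 1243.2 * 1000
= 0.001640926641 * 1000
= 1.6409 mg/m^3

1.6409 mg/m^3


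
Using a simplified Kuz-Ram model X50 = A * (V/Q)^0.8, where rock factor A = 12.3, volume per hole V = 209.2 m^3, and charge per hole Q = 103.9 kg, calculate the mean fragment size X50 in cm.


Compute V/Q:
V/Q = 209.2 / 103.9 = 2.013474495
Raise to the power 0.8:
(V/Q)^0.8 = 2.013474495^0.8 = 1.750479004
Multiply by A:
X50 = 12.3 * 1.750479004
= 21.5309 cm

21.5309 cm


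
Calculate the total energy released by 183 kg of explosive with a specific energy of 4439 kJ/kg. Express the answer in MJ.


812.337 MJ

Energy = mass * specific_energy / 1000
= 183 * 4439 / 1000
= 812337 / 1000
= 812.337 MJ


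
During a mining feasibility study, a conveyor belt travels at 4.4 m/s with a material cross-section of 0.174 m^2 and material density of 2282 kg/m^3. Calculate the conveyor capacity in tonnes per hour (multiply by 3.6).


6289.5571 t/h

Volumetric flow = speed * area
= 4.4 * 0.174 = 0.7656 m^3/s
Mass flow = volumetric * density
= 0.7656 * 2282 = 1747.0992 kg/s
Convert to t/h: multiply by 3.6
Capacity = 1747.0992 * 3.6
= 6289.5571 t/h


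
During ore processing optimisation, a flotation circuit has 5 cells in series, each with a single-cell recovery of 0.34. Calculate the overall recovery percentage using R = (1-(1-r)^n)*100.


87.4767%

Complement of single-cell recovery:
1 - r = 1 - 0.34 = 0.66
Raise to power n:
(1 - r)^5 = 0.66^5 = 0.1252332576
Overall recovery:
R = (1 - 0.1252332576) * 100
= 87.4767%


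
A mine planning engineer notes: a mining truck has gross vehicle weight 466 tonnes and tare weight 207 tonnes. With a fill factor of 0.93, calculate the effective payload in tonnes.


Maximum payload = gross - tare
= 466 - 207 = 259 tonnes
Effective payload = max payload * fill factor
= 259 * 0.93
= 240.87 tonnes

240.87 tonnes


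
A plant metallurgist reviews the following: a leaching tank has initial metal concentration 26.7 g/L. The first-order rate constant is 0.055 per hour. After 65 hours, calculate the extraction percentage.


Compute the exponent:
-k * t = -0.055 * 65 = -3.575
Remaining concentration:
C = 26.7 * exp(-3.575)
= 26.7 * 0.02801542577
= 0.7480118682 g/L
Extracted = 26.7 - 0.7480118682 = 25.95198813 g/L
Extraction % = 25.95198813 / 26.7 * 100
= 97.1985%

97.1985%


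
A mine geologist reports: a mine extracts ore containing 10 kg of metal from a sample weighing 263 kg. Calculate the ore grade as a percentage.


3.8023%

Ore grade = (metal mass / ore mass) * 100
= (10 / 263) * 100
= 0.03802281369 * 100
= 3.8023%


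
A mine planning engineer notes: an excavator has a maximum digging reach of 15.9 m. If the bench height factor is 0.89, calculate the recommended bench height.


14.151 m

Bench height = reach * factor
= 15.9 * 0.89
= 14.151 m


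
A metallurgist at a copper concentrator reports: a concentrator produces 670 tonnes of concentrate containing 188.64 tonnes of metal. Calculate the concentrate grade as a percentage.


28.1552%

Grade = (metal in concentrate / concentrate mass) * 100
= (188.64 / 670) * 100
= 0.2815522388 * 100
= 28.1552%


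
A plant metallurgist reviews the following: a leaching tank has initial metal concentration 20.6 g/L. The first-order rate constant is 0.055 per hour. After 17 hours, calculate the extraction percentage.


Compute the exponent:
-k * t = -0.055 * 17 = -0.935
Remaining concentration:
C = 20.6 * exp(-0.935)
= 20.6 * 0.3925858655
= 8.08726883 g/L
Extracted = 20.6 - 8.08726883 = 12.51273117 g/L
Extraction % = 12.51273117 / 20.6 * 100
= 60.7414%

60.7414%


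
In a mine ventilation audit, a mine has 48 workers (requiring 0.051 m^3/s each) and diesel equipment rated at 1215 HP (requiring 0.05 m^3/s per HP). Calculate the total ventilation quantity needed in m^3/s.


Airflow for workers:
Q_people = 48 * 0.051 = 2.448 m^3/s
Airflow for diesel equipment:
Q_diesel = 1215 * 0.05 = 60.75 m^3/s
Total ventilation:
Q_total = 2.448 + 60.75
= 63.198 m^3/s

63.198 m^3/s


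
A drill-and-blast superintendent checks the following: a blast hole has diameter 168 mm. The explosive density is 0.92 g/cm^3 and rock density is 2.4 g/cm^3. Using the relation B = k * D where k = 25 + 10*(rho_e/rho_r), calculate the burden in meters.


4.844 m

First, compute k:
rho_e / rho_r = 0.92 / 2.4 = 0.3833333333
k = 25 + 10 * 0.3833333333 = 28.83333333
Then, compute burden:
B = k * D / 1000 = 28.83333333 * 168 / 1000
= 4844 / 1000
= 4.844 m


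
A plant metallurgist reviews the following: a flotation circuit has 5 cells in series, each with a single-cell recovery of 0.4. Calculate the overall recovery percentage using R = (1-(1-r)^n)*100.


Complement of single-cell recovery:
1 - r = 1 - 0.4 = 0.6
Raise to power n:
(1 - r)^5 = 0.6^5 = 0.07776
Overall recovery:
R = (1 - 0.07776) * 100
= 92.224%

92.224%


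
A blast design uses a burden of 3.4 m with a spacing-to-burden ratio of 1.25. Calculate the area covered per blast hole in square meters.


First, find the spacing:
Spacing = burden * ratio = 3.4 * 1.25
= 4.25 m
Then, calculate the area:
Area = burden * spacing = 3.4 * 4.25
= 14.45 m^2

14.45 m^2


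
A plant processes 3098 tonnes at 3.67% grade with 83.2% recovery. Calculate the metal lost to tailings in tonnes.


19.101 tonnes

Total metal in feed:
= 3098 * 3.67 / 100 = 113.6966 tonnes
Metal recovered:
= 113.6966 * 83.2 / 100 = 94.5955712 tonnes
Metal lost to tailings:
= 113.6966 - 94.5955712
= 19.101 tonnes


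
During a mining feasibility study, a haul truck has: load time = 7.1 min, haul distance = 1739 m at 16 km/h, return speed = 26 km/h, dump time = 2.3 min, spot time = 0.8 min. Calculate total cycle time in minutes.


20.7343 min

Convert haul speed to m/min: 16 * 1000/60 = 266.6666667 m/min
Haul time = 1739 / 266.6666667 = 6.52125 min
Convert return speed to m/min: 26 * 1000/60 = 433.3333333 m/min
Return time = 1739 / 433.3333333 = 4.013076923 min
Total cycle time:
= 7.1 + 6.52125 + 2.3 + 4.013076923 + 0.8
= 20.7343 min


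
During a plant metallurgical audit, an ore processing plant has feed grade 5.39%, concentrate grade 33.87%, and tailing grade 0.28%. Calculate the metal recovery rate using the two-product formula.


Using the two-product formula:
R = 100 * c * (f - t) / (f * (c - t))
Numerator = 100 * 33.87 * (5.39 - 0.28)
= 100 * 33.87 * 5.11
= 17307.57
Denominator = 5.39 * (33.87 - 0.28)
= 5.39 * 33.59
= 181.0501
R = 17307.57 / 181.0501
= 95.5955%

95.5955%


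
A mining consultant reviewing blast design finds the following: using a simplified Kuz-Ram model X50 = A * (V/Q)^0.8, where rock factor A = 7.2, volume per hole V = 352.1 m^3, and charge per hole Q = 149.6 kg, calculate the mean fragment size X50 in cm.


14.2797 cm

Compute V/Q:
V/Q = 352.1 / 149.6 = 2.353609626
Raise to the power 0.8:
(V/Q)^0.8 = 2.353609626^0.8 = 1.983296042
Multiply by A:
X50 = 7.2 * 1.983296042
= 14.2797 cm


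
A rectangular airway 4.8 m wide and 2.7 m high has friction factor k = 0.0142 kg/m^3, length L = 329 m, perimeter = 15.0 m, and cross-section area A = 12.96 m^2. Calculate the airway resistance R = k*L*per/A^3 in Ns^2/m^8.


0.0322 Ns^2/m^8

Compute the numerator:
k * L * per = 0.0142 * 329 * 15.0
= 70.077
Compute the denominator:
A^3 = 12.96^3 = 2176.782336
Resistance:
R = 70.077 / 2176.782336
= 0.0322 Ns^2/m^8


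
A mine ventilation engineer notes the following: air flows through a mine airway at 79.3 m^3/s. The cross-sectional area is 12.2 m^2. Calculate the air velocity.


Velocity = flow rate / cross-sectional area
= 79.3 / 12.2
= 6.5 m/s

6.5 m/s


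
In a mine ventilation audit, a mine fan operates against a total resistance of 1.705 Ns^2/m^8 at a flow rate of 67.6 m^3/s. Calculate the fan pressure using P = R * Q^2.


7791.4408 Pa

Compute Q^2:
Q^2 = 67.6^2 = 4569.76
Compute pressure:
P = R * Q^2 = 1.705 * 4569.76
= 7791.4408 Pa


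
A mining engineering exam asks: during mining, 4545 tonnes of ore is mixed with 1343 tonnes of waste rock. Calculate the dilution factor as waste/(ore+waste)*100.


Total material = ore + waste
= 4545 + 1343 = 5888 tonnes
Dilution = waste / total * 100
= 1343 / 5888 * 100
= 0.2280910326 * 100
= 22.8091%

22.8091%


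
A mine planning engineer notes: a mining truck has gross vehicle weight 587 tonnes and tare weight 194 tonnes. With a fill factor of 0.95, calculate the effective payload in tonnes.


373.35 tonnes

Maximum payload = gross - tare
= 587 - 194 = 393 tonnes
Effective payload = max payload * fill factor
= 393 * 0.95
= 373.35 tonnes


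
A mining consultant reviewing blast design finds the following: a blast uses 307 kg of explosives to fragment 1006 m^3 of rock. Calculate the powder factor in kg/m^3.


0.3052 kg/m^3

Powder factor = explosive mass / rock volume
= 307 / 1006
= 0.3052 kg/m^3


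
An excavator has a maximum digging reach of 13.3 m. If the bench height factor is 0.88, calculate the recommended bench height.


Bench height = reach * factor
= 13.3 * 0.88
= 11.704 m

11.704 m


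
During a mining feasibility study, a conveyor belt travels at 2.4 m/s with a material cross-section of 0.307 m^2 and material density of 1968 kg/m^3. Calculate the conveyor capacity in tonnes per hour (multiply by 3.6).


Volumetric flow = speed * area
= 2.4 * 0.307 = 0.7368 m^3/s
Mass flow = volumetric * density
= 0.7368 * 1968 = 1450.0224 kg/s
Convert to t/h: multiply by 3.6
Capacity = 1450.0224 * 3.6
= 5220.0806 t/h

5220.0806 t/h


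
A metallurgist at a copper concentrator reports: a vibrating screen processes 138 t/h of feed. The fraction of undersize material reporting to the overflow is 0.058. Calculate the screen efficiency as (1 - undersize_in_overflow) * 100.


Screen efficiency = (1 - fraction of undersize in overflow) * 100
= (1 - 0.058) * 100
= 0.942 * 100
= 94.2%

94.2%


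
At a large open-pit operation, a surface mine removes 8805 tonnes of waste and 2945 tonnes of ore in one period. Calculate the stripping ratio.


2.9898

Stripping ratio = waste tonnage / ore tonnage
= 8805 / 2945
= 2.9898


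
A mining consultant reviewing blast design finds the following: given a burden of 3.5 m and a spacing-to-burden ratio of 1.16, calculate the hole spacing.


4.06 m

Spacing = burden * ratio
= 3.5 * 1.16
= 4.06 m


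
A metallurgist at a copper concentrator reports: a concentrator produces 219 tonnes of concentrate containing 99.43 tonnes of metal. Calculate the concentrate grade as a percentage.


Grade = (metal in concentrate / concentrate mass) * 100
= (99.43 / 219) * 100
= 0.4540182648 * 100
= 45.4018%

45.4018%


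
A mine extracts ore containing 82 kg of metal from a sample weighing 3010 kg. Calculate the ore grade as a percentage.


Ore grade = (metal mass / ore mass) * 100
= (82 / 3010) * 100
= 0.02724252492 * 100
= 2.7243%

2.7243%


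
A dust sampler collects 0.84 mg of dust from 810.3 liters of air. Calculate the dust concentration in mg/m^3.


1.0367 mg/m^3

Convert liters to m^3: 1 m^3 = 1000 L
Concentration = mass / volume * 1000
= 0.84 / 810.3 * 1000
= 0.001036653091 * 1000
= 1.0367 mg/m^3


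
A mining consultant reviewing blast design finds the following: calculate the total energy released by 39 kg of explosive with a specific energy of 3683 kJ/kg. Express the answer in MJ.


143.637 MJ

Energy = mass * specific_energy / 1000
= 39 * 3683 / 1000
= 143637 / 1000
= 143.637 MJ


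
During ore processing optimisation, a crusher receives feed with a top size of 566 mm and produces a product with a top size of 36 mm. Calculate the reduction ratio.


Reduction ratio = feed size / product size
= 566 / 36
= 15.7222

15.7222


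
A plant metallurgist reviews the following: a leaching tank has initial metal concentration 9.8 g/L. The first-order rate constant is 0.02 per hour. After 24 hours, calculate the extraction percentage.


Compute the exponent:
-k * t = -0.02 * 24 = -0.48
Remaining concentration:
C = 9.8 * exp(-0.48)
= 9.8 * 0.6187833918
= 6.06407724 g/L
Extracted = 9.8 - 6.06407724 = 3.73592276 g/L
Extraction % = 3.73592276 / 9.8 * 100
= 38.1217%

38.1217%


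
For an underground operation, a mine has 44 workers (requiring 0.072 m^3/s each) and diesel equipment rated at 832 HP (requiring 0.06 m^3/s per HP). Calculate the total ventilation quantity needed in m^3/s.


Airflow for workers:
Q_people = 44 * 0.072 = 3.168 m^3/s
Airflow for diesel equipment:
Q_diesel = 832 * 0.06 = 49.92 m^3/s
Total ventilation:
Q_total = 3.168 + 49.92
= 53.088 m^3/s

53.088 m^3/s


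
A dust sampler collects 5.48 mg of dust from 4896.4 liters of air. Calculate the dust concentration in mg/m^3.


Convert liters to m^3: 1 m^3 = 1000 L
Concentration = mass / volume * 1000
= 5.48 / 4896.4 * 1000
= 0.001119189609 * 1000
= 1.1192 mg/m^3

1.1192 mg/m^3


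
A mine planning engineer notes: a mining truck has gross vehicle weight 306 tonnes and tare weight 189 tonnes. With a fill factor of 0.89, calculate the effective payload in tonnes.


Maximum payload = gross - tare
= 306 - 189 = 117 tonnes
Effective payload = max payload * fill factor
= 117 * 0.89
= 104.13 tonnes

104.13 tonnes


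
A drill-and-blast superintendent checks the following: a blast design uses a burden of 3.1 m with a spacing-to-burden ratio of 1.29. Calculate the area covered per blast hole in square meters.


First, find the spacing:
Spacing = burden * ratio = 3.1 * 1.29
= 3.999 m
Then, calculate the area:
Area = burden * spacing = 3.1 * 3.999
= 12.3969 m^2

12.3969 m^2


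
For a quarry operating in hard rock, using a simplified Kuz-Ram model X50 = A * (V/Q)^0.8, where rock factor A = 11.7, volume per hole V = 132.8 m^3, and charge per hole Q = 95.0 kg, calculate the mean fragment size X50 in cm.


Compute V/Q:
V/Q = 132.8 / 95.0 = 1.397894737
Raise to the power 0.8:
(V/Q)^0.8 = 1.397894737^0.8 = 1.307312988
Multiply by A:
X50 = 11.7 * 1.307312988
= 15.2956 cm

15.2956 cm


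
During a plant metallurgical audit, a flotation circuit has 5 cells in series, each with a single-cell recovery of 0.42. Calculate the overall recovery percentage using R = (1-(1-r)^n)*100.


93.4364%

Complement of single-cell recovery:
1 - r = 1 - 0.42 = 0.58
Raise to power n:
(1 - r)^5 = 0.58^5 = 0.0656356768
Overall recovery:
R = (1 - 0.0656356768) * 100
= 93.4364%


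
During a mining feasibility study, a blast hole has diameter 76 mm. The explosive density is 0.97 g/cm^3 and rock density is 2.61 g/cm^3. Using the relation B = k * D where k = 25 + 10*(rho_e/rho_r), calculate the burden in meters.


First, compute k:
rho_e / rho_r = 0.97 / 2.61 = 0.3716475096
k = 25 + 10 * 0.3716475096 = 28.7164751
Then, compute burden:
B = k * D / 1000 = 28.7164751 * 76 / 1000
= 2182.452107 / 1000
= 2.1825 m

2.1825 m


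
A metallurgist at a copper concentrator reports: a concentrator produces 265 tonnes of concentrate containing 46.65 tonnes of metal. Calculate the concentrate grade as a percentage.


Grade = (metal in concentrate / concentrate mass) * 100
= (46.65 / 265) * 100
= 0.1760377358 * 100
= 17.6038%

17.6038%


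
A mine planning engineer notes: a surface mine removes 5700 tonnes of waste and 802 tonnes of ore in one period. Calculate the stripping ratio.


7.1072

Stripping ratio = waste tonnage / ore tonnage
= 5700 / 802
= 7.1072
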